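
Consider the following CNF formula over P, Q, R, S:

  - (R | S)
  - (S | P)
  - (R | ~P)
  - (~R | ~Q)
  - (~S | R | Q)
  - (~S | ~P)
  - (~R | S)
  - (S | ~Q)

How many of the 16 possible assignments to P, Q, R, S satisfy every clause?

2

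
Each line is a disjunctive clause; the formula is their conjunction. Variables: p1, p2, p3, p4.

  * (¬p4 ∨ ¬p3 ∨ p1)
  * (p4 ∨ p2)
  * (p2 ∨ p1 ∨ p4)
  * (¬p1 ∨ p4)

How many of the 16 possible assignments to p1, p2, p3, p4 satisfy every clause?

Case analysis on p4 and p1:
  p4=T, p1=T: remaining (p2,p3) ∈ {(F,F); (F,T); (T,F); (T,T)} — 4.
  p4=T, p1=F: remaining (p2,p3) ∈ {(F,F); (T,F)} — 2.
  p4=F, p1=T: a clause becomes empty — 0.
  p4=F, p1=F: remaining (p2,p3) ∈ {(T,F); (T,T)} — 2.
Total: 4 + 2 + 0 + 2 = 8.

8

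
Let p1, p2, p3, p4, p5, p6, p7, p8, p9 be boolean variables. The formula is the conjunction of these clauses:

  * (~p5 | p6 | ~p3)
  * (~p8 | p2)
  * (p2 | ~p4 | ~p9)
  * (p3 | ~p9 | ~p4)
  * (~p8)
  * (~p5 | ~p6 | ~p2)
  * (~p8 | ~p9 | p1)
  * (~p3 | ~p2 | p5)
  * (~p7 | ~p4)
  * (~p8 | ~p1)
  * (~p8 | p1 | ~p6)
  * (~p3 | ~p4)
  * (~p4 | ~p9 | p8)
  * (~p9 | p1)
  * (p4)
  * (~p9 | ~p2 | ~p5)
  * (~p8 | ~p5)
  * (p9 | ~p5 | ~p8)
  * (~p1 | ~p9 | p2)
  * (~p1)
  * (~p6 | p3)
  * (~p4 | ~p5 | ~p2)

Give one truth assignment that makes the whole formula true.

p1 = 0, p2 = 0, p3 = 0, p4 = 1, p5 = 1, p6 = 0, p7 = 0, p8 = 0, p9 = 0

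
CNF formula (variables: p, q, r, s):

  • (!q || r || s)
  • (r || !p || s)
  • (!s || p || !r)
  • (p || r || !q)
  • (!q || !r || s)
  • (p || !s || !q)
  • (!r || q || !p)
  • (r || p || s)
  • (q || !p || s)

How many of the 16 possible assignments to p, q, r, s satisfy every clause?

5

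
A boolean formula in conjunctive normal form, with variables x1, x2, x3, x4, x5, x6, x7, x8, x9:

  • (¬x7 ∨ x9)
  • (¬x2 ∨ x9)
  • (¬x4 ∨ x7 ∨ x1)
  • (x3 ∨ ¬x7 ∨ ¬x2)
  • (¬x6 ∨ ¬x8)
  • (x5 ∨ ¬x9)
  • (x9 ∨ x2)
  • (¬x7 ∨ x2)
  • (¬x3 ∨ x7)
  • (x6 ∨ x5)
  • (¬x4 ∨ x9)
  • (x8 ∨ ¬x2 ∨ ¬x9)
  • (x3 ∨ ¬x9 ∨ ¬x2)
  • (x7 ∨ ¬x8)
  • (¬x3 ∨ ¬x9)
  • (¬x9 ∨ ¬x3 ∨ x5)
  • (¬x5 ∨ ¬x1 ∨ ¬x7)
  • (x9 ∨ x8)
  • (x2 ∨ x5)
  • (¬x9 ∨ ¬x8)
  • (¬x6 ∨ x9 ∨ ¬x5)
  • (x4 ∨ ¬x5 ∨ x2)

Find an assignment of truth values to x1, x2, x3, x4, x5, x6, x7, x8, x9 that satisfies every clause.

x1=True, x2=False, x3=False, x4=True, x5=True, x6=True, x7=False, x8=False, x9=True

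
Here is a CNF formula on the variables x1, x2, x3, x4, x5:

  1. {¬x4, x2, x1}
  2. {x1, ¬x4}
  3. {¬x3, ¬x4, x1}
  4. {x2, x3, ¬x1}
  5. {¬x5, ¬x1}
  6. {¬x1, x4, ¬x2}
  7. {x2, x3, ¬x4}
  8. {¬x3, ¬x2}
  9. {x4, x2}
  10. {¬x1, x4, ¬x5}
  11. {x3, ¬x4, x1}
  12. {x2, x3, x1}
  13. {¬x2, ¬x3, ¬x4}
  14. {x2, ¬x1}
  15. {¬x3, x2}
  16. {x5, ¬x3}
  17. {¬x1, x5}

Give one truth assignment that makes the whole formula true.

x1=F, x2=T, x3=F, x4=F, x5=F

Check each clause:
  1. {¬x4, x2, x1} — x2 is true.
  2. {x1, ¬x4} — ¬x4 is true.
  3. {x1, ¬x4, ¬x3} — ¬x4 is true.
  4. {x3, ¬x1, x2} — x2 is true.
  5. {¬x1, ¬x5} — ¬x5 is true.
  6. {x4, ¬x1, ¬x2} — ¬x1 is true.
  7. {x3, ¬x4, x2} — x2 is true.
  8. {¬x3, ¬x2} — ¬x3 is true.
  9. {x4, x2} — x2 is true.
  10. {x4, ¬x1, ¬x5} — ¬x5 is true.
  11. {¬x4, x1, x3} — ¬x4 is true.
  12. {x1, x2, x3} — x2 is true.
  13. {¬x2, ¬x4, ¬x3} — ¬x4 is true.
  14. {x2, ¬x1} — x2 is true.
  15. {x2, ¬x3} — x2 is true.
  16. {x5, ¬x3} — ¬x3 is true.
  17. {x5, ¬x1} — ¬x1 is true.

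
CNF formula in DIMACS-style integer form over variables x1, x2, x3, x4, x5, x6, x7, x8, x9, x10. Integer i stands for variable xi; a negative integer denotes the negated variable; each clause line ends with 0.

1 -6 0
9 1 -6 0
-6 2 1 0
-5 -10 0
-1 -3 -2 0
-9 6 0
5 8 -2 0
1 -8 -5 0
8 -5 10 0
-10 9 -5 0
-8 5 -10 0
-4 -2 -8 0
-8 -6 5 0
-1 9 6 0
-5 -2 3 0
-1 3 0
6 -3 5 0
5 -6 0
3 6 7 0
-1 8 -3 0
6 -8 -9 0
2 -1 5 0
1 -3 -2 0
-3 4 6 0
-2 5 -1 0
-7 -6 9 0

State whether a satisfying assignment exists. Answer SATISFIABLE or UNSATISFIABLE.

SATISFIABLE

Set x1 = True and propagate.
  then x3 is forced to True.
  then x2 is forced to False.
  then x8 is forced to True.
  then x5 is forced to True.
  then x10 is forced to False.
Try x4 = False.
  then x6 is forced to True.
Set x7 = False and propagate.
x9 is now unconstrained; take x9 = True.
Every clause has at least one true literal under this assignment.
So x1 = True, x2 = False, x3 = True, x4 = False, x5 = True, x6 = True, x7 = False, x8 = True, x9 = True, x10 = False is a satisfying assignment.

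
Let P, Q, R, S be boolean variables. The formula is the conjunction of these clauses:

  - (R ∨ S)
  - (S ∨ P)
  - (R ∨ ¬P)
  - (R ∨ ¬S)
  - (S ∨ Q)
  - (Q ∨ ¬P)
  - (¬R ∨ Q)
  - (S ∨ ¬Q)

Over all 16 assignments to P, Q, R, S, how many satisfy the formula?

Satisfying assignments:
  P=F Q=T R=T S=T
  P=T Q=T R=T S=T
That's 2 in total.

2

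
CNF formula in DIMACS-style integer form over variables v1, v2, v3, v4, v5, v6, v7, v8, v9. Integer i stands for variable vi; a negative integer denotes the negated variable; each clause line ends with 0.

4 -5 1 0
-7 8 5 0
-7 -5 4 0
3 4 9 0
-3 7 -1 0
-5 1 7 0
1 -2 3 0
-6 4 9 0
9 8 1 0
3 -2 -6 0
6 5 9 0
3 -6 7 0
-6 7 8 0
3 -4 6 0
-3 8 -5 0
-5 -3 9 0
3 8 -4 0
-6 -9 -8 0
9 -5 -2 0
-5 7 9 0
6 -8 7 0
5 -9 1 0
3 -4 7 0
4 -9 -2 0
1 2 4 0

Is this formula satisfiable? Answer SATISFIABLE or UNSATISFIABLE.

SATISFIABLE

Try v1 = False.
Set v2 = False and propagate.
  then v4 is forced to True.
Try v3 = True.
The remaining clauses are satisfied by v5 = False, v6 = True, v7 = True, v8 = True, v9 = False.
Every clause has at least one true literal under this assignment.
So v1=F, v2=F, v3=T, v4=T, v5=F, v6=T, v7=T, v8=T, v9=F is a satisfying assignment.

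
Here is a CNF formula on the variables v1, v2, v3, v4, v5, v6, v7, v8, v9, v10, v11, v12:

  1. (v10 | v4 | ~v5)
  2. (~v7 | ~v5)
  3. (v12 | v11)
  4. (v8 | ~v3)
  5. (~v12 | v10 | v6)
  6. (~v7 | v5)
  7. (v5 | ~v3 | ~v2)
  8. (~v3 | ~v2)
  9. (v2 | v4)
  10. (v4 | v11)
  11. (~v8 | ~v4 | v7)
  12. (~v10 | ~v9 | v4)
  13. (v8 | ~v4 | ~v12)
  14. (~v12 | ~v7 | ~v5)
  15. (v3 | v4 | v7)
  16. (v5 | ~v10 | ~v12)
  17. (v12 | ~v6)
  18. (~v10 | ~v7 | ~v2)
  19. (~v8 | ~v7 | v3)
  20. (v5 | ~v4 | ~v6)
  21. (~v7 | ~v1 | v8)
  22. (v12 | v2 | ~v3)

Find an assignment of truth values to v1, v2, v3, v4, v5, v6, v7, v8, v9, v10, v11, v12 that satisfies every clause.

v1 = T  v2 = T  v3 = F  v4 = T  v5 = T  v6 = F  v7 = F  v8 = F  v9 = F  v10 = T  v11 = T  v12 = F

Pure literal: v9 appears only negated; assign v9 = False.
Pure literal: v11 appears only positively; assign v11 = True.
Try v1 = True.
Try v2 = True.
  then v3 is forced to False.
The remaining clauses are satisfied by v4 = True, v5 = True, v6 = False, v7 = False, v8 = False, v10 = True, v12 = False.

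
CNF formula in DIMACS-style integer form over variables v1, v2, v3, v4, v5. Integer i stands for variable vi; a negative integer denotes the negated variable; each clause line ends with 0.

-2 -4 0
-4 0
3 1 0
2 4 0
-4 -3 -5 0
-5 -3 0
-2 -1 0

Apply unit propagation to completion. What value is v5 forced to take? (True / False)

(!v4) stands alone — v4 = False.
(v4 || v2) with v4 = False leaves only v2, so v2 = True.
(!v2 || !v1): since v2 = True, the clause reduces to (!v1). v1 = False.
In (v1 || v3), v1 is now false; v3 must hold, so v3 = True.
From (!v3 || !v5) and v3 = True: v5 = False.

False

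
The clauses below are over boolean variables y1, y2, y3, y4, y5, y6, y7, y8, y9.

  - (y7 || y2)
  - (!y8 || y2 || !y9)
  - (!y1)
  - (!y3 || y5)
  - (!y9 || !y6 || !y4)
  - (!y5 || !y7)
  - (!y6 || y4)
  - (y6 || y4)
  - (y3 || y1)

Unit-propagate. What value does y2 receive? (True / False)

(!y1) is a unit clause: y1 = False.
From (y3 || y1) and y1 = False: y3 = True.
In (y5 || !y3), !y3 is now false; y5 must hold, so y5 = True.
From (!y7 || !y5) and y5 = True: y7 = False.
From (y7 || y2) and y7 = False: y2 = True.

True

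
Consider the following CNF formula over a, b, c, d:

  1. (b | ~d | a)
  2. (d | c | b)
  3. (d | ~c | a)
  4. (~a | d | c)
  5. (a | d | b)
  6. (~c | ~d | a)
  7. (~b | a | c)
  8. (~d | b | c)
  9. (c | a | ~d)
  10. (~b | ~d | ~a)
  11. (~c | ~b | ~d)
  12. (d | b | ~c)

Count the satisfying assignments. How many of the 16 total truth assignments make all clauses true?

2

Satisfying assignments:
  a=T b=F c=T d=T
  a=T b=T c=T d=F
That's 2 in total.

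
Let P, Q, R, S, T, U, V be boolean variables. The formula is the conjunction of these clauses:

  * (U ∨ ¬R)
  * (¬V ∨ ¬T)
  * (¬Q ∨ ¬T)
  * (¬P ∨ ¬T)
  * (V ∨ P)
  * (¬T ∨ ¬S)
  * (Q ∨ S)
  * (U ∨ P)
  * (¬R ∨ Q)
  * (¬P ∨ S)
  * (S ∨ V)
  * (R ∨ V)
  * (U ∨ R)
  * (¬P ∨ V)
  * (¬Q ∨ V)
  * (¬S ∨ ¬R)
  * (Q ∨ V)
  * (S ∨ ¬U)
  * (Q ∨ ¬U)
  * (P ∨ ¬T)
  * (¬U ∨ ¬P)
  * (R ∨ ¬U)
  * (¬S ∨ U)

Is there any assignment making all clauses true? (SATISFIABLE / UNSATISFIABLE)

U = True:
  propagation gives S=True, T=False, R=False; an empty clause results — contradiction.
U = False:
  propagation gives R=False; an empty clause results — contradiction.
Every branch closes, so no satisfying assignment exists.

UNSATISFIABLE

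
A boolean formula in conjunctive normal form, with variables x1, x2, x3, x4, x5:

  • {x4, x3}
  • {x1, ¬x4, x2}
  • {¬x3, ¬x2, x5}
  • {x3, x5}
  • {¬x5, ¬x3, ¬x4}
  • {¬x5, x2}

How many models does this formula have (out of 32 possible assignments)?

Satisfying assignments:
  x1=F x2=F x3=T x4=F x5=F
  x1=F x2=T x3=F x4=T x5=T
  x1=F x2=T x3=T x4=F x5=T
  x1=T x2=F x3=T x4=F x5=F
  x1=T x2=F x3=T x4=T x5=F
  x1=T x2=T x3=F x4=T x5=T
  x1=T x2=T x3=T x4=F x5=T
Count: 7.

7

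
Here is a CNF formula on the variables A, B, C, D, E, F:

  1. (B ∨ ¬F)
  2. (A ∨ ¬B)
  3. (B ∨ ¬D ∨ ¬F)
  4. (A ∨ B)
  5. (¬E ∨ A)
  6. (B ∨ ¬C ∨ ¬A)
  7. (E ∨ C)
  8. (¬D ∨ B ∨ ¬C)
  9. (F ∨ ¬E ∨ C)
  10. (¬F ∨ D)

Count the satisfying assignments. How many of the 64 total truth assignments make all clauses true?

The models are:
  A=T B=T C=F D=T E=T F=T
  A=T B=T C=T D=F E=F F=F
  A=T B=T C=T D=F E=T F=F
  A=T B=T C=T D=T E=F F=F
  A=T B=T C=T D=T E=F F=T
  A=T B=T C=T D=T E=T F=F
  A=T B=T C=T D=T E=T F=T
That's 7 in total.

7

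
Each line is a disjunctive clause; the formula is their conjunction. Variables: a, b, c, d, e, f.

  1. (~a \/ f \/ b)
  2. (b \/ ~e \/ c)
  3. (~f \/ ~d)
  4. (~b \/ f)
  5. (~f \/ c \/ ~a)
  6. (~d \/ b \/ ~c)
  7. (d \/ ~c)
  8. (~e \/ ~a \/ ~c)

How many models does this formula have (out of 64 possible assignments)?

The models are:
  a=F b=F c=F d=F e=F f=F
  a=F b=F c=F d=F e=F f=T
  a=F b=F c=F d=T e=F f=F
  a=F b=T c=F d=F e=F f=T
  a=F b=T c=F d=F e=T f=T
That's 5 in total.

5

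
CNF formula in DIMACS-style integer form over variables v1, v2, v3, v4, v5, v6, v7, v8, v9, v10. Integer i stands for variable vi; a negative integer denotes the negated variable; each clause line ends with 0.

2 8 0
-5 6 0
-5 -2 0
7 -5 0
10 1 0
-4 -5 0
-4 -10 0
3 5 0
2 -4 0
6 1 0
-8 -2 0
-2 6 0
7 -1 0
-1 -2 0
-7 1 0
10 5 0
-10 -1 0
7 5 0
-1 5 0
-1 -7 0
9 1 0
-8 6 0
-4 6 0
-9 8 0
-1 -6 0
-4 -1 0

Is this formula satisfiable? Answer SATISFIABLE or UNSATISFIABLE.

v1 = True:
  propagation gives v7=True; an empty clause results — contradiction.
v1 = False:
  propagation gives v10=True, v4=False, v6=True, v7=False; an empty clause results — contradiction.
Every branch closes, so no satisfying assignment exists.

UNSATISFIABLE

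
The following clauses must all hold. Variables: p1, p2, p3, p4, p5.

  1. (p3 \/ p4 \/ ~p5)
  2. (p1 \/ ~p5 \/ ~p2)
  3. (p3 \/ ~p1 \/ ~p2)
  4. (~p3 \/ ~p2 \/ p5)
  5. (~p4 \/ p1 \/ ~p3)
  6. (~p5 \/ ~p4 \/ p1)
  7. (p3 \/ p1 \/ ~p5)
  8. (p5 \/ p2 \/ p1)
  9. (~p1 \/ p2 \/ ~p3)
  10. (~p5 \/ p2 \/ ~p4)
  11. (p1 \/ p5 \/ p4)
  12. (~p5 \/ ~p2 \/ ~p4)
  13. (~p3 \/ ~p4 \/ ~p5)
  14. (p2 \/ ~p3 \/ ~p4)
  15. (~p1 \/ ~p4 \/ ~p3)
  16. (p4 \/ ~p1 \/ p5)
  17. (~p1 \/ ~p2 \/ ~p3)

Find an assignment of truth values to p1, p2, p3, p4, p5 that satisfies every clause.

Branch on p1: take p1 = False.
Try p2 = True.
  then p5 is forced to False.
  then p3 is forced to False.
  then p4 is forced to True.
Every clause has at least one true literal under this assignment.

p1=F  p2=T  p3=F  p4=T  p5=F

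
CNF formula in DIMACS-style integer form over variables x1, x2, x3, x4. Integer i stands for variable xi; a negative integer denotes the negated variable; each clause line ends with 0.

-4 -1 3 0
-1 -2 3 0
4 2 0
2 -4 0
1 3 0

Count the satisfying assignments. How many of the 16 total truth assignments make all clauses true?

4

The models are:
  x1=0 x2=1 x3=1 x4=0
  x1=0 x2=1 x3=1 x4=1
  x1=1 x2=1 x3=1 x4=0
  x1=1 x2=1 x3=1 x4=1
Count: 4.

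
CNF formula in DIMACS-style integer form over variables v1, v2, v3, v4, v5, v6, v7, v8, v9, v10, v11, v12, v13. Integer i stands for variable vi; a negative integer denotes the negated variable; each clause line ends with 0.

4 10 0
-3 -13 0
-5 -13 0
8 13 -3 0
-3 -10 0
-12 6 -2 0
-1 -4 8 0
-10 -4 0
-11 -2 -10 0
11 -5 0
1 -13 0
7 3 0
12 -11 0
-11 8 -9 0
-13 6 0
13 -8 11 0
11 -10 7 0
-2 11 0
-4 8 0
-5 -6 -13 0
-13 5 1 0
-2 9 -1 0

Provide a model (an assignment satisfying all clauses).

v2 occurs only negated in the remaining clauses — set v2 = False.
Pure literal: v7 appears only positively; assign v7 = True.
Branch on v1: take v1 = True.
Try v3 = False.
For the remaining variables, v4 = False, v5 = False, v6 = False, v8 = False, v9 = False, v10 = True, v11 = False, v12 = True, v13 = False works.

v1 = 1  v2 = 0  v3 = 0  v4 = 0  v5 = 0  v6 = 0  v7 = 1  v8 = 0  v9 = 0  v10 = 1  v11 = 0  v12 = 1  v13 = 0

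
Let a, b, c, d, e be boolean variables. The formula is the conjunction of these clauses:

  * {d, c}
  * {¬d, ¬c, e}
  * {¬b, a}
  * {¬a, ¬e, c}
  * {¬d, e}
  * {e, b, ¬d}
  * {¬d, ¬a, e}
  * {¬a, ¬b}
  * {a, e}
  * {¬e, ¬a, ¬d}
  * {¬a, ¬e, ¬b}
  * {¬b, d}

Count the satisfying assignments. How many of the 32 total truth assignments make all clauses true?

Satisfying assignments:
  a=0 b=0 c=0 d=1 e=1
  a=0 b=0 c=1 d=0 e=1
  a=0 b=0 c=1 d=1 e=1
  a=1 b=0 c=1 d=0 e=0
  a=1 b=0 c=1 d=0 e=1
Count: 5.

5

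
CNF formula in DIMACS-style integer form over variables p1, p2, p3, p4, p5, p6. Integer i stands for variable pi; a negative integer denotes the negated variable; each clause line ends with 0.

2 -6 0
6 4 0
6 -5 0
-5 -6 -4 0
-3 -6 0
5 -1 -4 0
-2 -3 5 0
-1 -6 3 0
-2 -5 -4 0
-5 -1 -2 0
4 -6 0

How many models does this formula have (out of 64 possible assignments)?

The models are:
  p1=F p2=F p3=F p4=T p5=F p6=F
  p1=F p2=F p3=T p4=T p5=F p6=F
  p1=F p2=T p3=F p4=T p5=F p6=F
  p1=F p2=T p3=F p4=T p5=F p6=T
Count: 4.

4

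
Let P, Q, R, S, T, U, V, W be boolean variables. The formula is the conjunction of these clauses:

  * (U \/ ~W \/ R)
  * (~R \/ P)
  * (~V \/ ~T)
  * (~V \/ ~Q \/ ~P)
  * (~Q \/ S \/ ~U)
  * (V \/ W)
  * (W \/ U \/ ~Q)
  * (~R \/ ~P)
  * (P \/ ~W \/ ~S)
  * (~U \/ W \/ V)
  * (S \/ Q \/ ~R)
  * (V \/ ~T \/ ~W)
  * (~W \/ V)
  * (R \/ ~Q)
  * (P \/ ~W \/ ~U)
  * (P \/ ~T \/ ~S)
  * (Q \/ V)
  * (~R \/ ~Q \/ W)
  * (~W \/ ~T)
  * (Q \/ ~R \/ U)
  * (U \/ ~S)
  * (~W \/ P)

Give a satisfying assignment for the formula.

P = 1, Q = 0, R = 0, S = 1, T = 0, U = 1, V = 1, W = 1

Check each clause:
  1. (~W \/ U \/ R) — U is true.
  2. (P \/ ~R) — P is true.
  3. (~V \/ ~T) — ~T is true.
  4. (~P \/ ~Q \/ ~V) — ~Q is true.
  5. (~Q \/ ~U \/ S) — S is true.
  6. (V \/ W) — W is true.
  7. (U \/ W \/ ~Q) — W is true.
  8. (~R \/ ~P) — ~R is true.
  9. (~W \/ P \/ ~S) — P is true.
  10. (V \/ ~U \/ W) — W is true.
  11. (~R \/ S \/ Q) — S is true.
  12. (V \/ ~W \/ ~T) — ~T is true.
  13. (V \/ ~W) — V is true.
  14. (R \/ ~Q) — ~Q is true.
  15. (~W \/ P \/ ~U) — P is true.
  16. (P \/ ~S \/ ~T) — P is true.
  17. (V \/ Q) — V is true.
  18. (~R \/ ~Q \/ W) — W is true.
  19. (~W \/ ~T) — ~T is true.
  20. (Q \/ ~R \/ U) — ~R is true.
  21. (U \/ ~S) — U is true.
  22. (~W \/ P) — P is true.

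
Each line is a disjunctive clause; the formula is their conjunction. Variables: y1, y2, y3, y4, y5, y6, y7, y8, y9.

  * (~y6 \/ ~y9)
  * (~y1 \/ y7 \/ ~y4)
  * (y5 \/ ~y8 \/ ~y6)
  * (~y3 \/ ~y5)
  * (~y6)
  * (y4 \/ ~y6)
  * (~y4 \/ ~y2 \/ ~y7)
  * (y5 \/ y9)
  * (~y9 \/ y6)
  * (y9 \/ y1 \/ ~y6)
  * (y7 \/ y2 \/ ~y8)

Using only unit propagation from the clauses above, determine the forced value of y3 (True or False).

(~y6) stands alone — y6 = False.
(y6 \/ ~y9): since y6 = False, the clause reduces to (~y9). y9 = False.
In (y5 \/ y9), y9 is now false; y5 must hold, so y5 = True.
From (~y5 \/ ~y3) and y5 = True: y3 = False.

False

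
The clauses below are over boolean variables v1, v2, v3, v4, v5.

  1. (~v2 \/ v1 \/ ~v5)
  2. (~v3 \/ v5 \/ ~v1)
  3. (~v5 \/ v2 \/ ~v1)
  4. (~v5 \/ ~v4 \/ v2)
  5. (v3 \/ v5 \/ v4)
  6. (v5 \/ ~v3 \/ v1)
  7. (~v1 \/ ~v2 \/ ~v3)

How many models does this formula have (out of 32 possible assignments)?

Split on v5, then v1.
  v5=1, v1=1: remaining (v2,v3,v4) ∈ {(1,0,0); (1,0,1)} — 2.
  v5=1, v1=0: remaining (v2,v3,v4) ∈ {(0,0,0); (0,1,0)} — 2.
  v5=0, v1=1: remaining (v2,v3,v4) ∈ {(0,0,1); (1,0,1)} — 2.
  v5=0, v1=0: remaining (v2,v3,v4) ∈ {(0,0,1); (1,0,1)} — 2.
Total: 2 + 2 + 2 + 2 = 8.

8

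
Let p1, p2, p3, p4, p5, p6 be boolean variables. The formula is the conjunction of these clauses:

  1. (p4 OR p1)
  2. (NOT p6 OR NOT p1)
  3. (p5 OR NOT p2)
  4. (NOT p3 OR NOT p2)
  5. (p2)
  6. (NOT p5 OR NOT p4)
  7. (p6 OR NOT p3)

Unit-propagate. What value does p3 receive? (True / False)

(p2) is a unit clause: p2 = True.
In (p5 OR NOT p2), NOT p2 is now false; p5 must hold, so p5 = True.
(NOT p3 OR NOT p2): since p2 = True, the clause reduces to (NOT p3). p3 = False.

False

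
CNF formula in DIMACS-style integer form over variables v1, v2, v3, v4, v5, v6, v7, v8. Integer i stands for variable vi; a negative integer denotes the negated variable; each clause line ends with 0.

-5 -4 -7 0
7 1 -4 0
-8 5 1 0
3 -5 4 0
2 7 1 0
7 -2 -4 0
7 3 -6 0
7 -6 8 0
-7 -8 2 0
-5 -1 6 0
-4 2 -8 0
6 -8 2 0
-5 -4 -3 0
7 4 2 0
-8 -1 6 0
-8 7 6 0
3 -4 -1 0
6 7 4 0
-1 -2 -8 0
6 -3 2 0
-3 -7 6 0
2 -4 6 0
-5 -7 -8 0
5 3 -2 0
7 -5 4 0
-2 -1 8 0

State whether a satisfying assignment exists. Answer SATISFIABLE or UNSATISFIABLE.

Branch on v1: take v1 = True.
For the remaining variables, v2 = False, v3 = False, v4 = False, v5 = False, v6 = True, v7 = True, v8 = False works.
Every clause has at least one true literal under this assignment.
So v1=True  v2=False  v3=False  v4=False  v5=False  v6=True  v7=True  v8=False is a satisfying assignment.

SATISFIABLE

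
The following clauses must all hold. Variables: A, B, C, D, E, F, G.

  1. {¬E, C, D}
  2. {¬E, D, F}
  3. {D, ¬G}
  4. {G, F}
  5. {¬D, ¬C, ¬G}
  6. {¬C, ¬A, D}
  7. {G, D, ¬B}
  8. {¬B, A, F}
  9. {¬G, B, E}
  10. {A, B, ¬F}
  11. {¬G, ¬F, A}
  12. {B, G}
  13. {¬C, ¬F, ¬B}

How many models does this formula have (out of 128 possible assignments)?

11

Case analysis on G and B:
  G=1, B=1: remaining (A,C,D,E,F) ∈ {(1,0,1,0,0); (1,0,1,0,1); (1,0,1,1,0); (1,0,1,1,1)} — 4.
  G=1, B=0: remaining (A,C,D,E,F) ∈ {(0,0,1,1,0); (1,0,1,1,0); (1,0,1,1,1)} — 3.
  G=0, B=1: remaining (A,C,D,E,F) ∈ {(0,0,1,0,1); (0,0,1,1,1); (1,0,1,0,1); (1,0,1,1,1)} — 4.
  G=0, B=0: a clause becomes empty — 0.
Total: 4 + 3 + 4 + 0 = 11.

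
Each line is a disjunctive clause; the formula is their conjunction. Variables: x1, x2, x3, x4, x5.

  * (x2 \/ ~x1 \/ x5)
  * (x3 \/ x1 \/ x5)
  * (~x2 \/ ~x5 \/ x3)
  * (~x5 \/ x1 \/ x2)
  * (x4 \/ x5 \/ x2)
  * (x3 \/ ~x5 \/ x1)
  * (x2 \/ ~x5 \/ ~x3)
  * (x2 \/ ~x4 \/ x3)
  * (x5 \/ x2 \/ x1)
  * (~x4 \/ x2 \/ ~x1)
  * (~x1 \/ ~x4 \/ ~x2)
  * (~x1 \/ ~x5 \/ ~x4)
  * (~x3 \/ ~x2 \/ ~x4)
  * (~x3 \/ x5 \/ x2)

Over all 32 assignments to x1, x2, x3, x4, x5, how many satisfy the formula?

6

The models are:
  x1=F x2=T x3=T x4=F x5=F
  x1=F x2=T x3=T x4=F x5=T
  x1=T x2=F x3=F x4=F x5=T
  x1=T x2=T x3=F x4=F x5=F
  x1=T x2=T x3=T x4=F x5=F
  x1=T x2=T x3=T x4=F x5=T
That's 6 in total.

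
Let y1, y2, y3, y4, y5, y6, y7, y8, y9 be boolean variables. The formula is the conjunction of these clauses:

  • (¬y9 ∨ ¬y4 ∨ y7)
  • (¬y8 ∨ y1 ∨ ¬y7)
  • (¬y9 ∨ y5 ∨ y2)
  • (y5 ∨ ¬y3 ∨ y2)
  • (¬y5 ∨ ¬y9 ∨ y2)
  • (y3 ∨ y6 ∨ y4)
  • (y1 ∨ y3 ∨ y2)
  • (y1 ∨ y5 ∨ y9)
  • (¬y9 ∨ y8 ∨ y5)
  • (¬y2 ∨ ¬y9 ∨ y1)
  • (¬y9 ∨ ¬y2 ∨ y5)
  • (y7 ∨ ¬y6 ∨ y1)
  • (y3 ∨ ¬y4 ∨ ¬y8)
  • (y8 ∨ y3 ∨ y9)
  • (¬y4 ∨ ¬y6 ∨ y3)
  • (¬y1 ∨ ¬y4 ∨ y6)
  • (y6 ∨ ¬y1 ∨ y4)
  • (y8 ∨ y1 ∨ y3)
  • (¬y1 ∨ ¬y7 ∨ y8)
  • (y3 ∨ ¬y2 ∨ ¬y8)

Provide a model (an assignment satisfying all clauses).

y1 = T, y2 = T, y3 = T, y4 = F, y5 = F, y6 = T, y7 = T, y8 = T, y9 = F

Try y1 = True.
Branch on y2: take y2 = True.
Branch on y3: take y3 = True.
The remaining clauses are satisfied by y4 = False, y5 = False, y6 = True, y7 = True, y8 = True, y9 = False.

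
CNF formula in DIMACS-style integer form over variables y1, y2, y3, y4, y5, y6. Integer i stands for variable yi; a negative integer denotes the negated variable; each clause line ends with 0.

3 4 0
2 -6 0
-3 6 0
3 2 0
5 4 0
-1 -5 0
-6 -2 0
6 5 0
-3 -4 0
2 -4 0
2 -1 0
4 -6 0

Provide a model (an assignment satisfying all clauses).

y1 = F, y2 = T, y3 = F, y4 = T, y5 = T, y6 = F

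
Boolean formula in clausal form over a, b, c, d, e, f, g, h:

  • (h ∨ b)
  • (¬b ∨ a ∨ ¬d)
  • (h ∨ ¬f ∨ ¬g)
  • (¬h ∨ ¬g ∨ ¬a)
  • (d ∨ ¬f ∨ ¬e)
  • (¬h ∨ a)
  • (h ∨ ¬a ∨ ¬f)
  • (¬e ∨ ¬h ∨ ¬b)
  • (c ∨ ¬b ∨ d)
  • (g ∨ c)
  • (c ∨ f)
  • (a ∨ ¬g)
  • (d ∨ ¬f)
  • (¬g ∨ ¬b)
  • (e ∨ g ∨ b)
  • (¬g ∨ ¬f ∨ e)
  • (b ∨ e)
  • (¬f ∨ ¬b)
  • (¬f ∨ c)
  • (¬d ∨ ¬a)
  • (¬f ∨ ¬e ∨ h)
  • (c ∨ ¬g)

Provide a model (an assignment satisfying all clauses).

a = 0, b = 1, c = 1, d = 0, e = 0, f = 0, g = 0, h = 0

c occurs only positively in the remaining clauses — set c = True.
Try a = False.
  then h is forced to False.
  then b is forced to True.
  then d is forced to False.
  then g is forced to False.
  then f is forced to False.
e is now unconstrained; take e = False.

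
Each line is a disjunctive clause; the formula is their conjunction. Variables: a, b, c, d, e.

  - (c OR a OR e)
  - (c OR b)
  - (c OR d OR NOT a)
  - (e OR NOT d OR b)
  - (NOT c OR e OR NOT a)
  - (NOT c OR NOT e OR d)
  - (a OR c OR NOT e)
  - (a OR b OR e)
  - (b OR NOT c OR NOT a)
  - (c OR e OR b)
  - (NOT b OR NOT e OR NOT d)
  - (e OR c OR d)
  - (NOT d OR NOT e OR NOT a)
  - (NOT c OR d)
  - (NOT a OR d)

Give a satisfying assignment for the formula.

a = F, b = F, c = T, d = T, e = T

Check each clause:
  1. (e OR a OR c) — c is true.
  2. (b OR c) — c is true.
  3. (d OR NOT a OR c) — c is true.
  4. (NOT d OR e OR b) — e is true.
  5. (NOT c OR NOT a OR e) — e is true.
  6. (NOT e OR NOT c OR d) — d is true.
  7. (NOT e OR a OR c) — c is true.
  8. (e OR b OR a) — e is true.
  9. (NOT c OR NOT a OR b) — NOT a is true.
  10. (b OR e OR c) — c is true.
  11. (NOT d OR NOT e OR NOT b) — NOT b is true.
  12. (e OR d OR c) — c is true.
  13. (NOT d OR NOT a OR NOT e) — NOT a is true.
  14. (d OR NOT c) — d is true.
  15. (d OR NOT a) — d is true.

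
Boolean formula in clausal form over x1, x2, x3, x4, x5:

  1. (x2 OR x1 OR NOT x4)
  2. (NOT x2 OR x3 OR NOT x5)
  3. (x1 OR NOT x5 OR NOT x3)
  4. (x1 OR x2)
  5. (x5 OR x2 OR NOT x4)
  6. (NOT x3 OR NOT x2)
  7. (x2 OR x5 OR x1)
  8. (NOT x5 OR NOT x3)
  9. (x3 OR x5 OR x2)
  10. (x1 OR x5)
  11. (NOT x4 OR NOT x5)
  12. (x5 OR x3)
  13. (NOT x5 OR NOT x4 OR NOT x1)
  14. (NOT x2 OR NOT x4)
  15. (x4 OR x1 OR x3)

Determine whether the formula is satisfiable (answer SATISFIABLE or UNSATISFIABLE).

Try x1 = True.
Branch on x2: take x2 = False.
Branch on x3: take x3 = False.
  then x5 is forced to True.
  then x4 is forced to False.
So x1 = True  x2 = False  x3 = False  x4 = False  x5 = True is a satisfying assignment.

SATISFIABLE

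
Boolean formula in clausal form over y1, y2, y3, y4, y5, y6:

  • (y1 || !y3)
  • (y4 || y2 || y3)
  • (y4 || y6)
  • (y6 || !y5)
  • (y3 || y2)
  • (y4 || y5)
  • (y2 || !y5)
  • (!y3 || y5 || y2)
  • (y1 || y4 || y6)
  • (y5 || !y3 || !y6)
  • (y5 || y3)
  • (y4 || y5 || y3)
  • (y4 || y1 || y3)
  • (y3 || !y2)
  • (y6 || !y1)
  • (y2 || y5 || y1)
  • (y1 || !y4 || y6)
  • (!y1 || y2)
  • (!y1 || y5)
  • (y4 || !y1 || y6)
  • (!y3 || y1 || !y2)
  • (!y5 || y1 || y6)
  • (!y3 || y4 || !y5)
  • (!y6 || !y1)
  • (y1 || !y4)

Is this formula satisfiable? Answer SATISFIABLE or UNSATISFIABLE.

UNSATISFIABLE

y1 = True:
  propagation gives y6=True; an empty clause results — contradiction.
y1 = False:
  propagation gives y3=False, y2=True; an empty clause results — contradiction.
Every branch closes, so no satisfying assignment exists.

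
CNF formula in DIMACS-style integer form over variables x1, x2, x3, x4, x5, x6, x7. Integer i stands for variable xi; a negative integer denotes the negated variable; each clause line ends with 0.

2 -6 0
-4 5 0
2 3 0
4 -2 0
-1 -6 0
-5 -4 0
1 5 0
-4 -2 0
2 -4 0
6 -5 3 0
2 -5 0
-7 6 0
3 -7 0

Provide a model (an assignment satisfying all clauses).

Pure literal: x3 appears only positively; assign x3 = True.
Pure literal: x7 appears only negated; assign x7 = False.
Set x1 = True and propagate.
  then x6 is forced to False.
Try x2 = False.
  then x4 is forced to False.
  then x5 is forced to False.
Check each clause:
  1. (NOT x6 OR x2) — NOT x6 is true.
  2. (NOT x4 OR x5) — NOT x4 is true.
  3. (x2 OR x3) — x3 is true.
  4. (NOT x2 OR x4) — NOT x2 is true.
  5. (NOT x6 OR NOT x1) — NOT x6 is true.
  6. (NOT x4 OR NOT x5) — NOT x5 is true.
  7. (x1 OR x5) — x1 is true.
  8. (NOT x2 OR NOT x4) — NOT x4 is true.
  9. (NOT x4 OR x2) — NOT x4 is true.
  10. (x3 OR NOT x5 OR x6) — x3 is true.
  11. (NOT x5 OR x2) — NOT x5 is true.
  12. (x6 OR NOT x7) — NOT x7 is true.
  13. (x3 OR NOT x7) — NOT x7 is true.

x1=T, x2=F, x3=T, x4=F, x5=F, x6=F, x7=F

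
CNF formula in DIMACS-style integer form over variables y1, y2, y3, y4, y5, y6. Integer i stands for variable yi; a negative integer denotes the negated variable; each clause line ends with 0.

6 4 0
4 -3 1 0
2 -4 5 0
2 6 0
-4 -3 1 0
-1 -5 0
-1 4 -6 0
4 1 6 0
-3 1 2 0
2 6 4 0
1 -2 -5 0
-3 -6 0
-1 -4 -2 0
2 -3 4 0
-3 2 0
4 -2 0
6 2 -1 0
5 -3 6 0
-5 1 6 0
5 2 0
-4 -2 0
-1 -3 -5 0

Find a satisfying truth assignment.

y1=False, y2=False, y3=False, y4=True, y5=True, y6=True

Pure literal: y3 appears only negated; assign y3 = False.
Try y1 = False.
Try y2 = False.
  then y6 is forced to True.
  then y5 is forced to True.
y4 is now unconstrained; take y4 = True.
Every clause has at least one true literal under this assignment.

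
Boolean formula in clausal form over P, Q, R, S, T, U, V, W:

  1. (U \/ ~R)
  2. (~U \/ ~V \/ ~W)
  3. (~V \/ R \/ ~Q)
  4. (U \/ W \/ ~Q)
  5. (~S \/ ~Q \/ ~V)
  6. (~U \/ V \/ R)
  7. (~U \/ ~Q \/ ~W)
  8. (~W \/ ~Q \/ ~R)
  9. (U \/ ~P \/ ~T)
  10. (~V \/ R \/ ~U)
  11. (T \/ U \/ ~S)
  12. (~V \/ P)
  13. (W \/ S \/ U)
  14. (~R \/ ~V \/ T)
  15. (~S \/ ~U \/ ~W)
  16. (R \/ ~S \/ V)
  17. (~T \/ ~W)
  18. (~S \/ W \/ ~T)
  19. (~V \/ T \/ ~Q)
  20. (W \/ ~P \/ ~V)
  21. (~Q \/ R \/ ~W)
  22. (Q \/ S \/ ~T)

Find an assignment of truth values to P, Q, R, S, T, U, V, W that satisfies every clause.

P=1  Q=0  R=0  S=0  T=0  U=0  V=1  W=1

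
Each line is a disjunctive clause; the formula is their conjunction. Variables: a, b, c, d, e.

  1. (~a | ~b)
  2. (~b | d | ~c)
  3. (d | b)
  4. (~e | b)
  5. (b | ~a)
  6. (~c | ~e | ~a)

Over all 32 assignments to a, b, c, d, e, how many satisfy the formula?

8

Case analysis on b and a:
  b=1, a=1: a clause becomes empty — 0.
  b=1, a=0: e free; 3 ways for (c,d) × 2^1 = 6.
  b=0, a=1: a clause becomes empty — 0.
  b=0, a=0: remaining (c,d,e) ∈ {(0,1,0); (1,1,0)} — 2.
Total: 0 + 6 + 0 + 2 = 8.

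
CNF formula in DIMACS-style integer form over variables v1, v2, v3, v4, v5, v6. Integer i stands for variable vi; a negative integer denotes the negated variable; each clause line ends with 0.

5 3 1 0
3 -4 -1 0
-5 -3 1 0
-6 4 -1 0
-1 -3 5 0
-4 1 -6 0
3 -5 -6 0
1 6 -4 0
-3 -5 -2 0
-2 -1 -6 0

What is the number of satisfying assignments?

Split on v1, then v3.
  v1=1, v3=1: remaining (v2,v4,v5,v6) ∈ {(0,0,1,0); (0,1,1,0); (0,1,1,1)} — 3.
  v1=1, v3=0: remaining (v2,v4,v5,v6) ∈ {(0,0,0,0); (0,0,1,0); (1,0,0,0); (1,0,1,0)} — 4.
  v1=0, v3=1: remaining (v2,v4,v5,v6) ∈ {(0,0,0,0); (0,0,0,1); (1,0,0,0); (1,0,0,1)} — 4.
  v1=0, v3=0: remaining (v2,v4,v5,v6) ∈ {(0,0,1,0); (1,0,1,0)} — 2.
Total: 3 + 4 + 4 + 2 = 13.

13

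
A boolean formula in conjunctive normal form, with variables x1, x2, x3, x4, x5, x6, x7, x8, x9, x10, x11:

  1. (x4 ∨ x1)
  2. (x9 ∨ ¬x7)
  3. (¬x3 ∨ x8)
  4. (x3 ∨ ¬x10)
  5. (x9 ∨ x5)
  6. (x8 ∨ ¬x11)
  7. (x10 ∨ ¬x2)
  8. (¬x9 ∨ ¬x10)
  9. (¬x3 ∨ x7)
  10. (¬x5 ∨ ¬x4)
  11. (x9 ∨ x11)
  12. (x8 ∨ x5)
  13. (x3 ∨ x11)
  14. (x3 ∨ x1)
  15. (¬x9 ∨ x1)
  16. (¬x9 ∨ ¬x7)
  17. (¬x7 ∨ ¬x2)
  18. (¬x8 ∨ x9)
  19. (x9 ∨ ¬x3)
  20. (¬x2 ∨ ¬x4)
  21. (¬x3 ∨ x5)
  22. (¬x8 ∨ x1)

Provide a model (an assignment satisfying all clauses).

Pure literal: x1 appears only positively; assign x1 = True.
x2 occurs only negated in the remaining clauses — set x2 = False.
Branch on x3: take x3 = False.
  then x10 is forced to False.
  then x11 is forced to True.
  then x8 is forced to True.
  then x9 is forced to True.
  then x7 is forced to False.
Try x4 = False.
x5, x6 are now unconstrained; take x5 = False, x6 = False.
Every clause has at least one true literal under this assignment.
Check each clause:
  1. (x1 ∨ x4) — x1 is true.
  2. (x9 ∨ ¬x7) — x9 is true.
  3. (x8 ∨ ¬x3) — x8 is true.
  4. (x3 ∨ ¬x10) — ¬x10 is true.
  5. (x9 ∨ x5) — x9 is true.
  6. (¬x11 ∨ x8) — x8 is true.
  7. (¬x2 ∨ x10) — ¬x2 is true.
  8. (¬x10 ∨ ¬x9) — ¬x10 is true.
  9. (¬x3 ∨ x7) — ¬x3 is true.
  10. (¬x5 ∨ ¬x4) — ¬x5 is true.
  11. (x9 ∨ x11) — x9 is true.
  12. (x5 ∨ x8) — x8 is true.
  13. (x3 ∨ x11) — x11 is true.
  14. (x3 ∨ x1) — x1 is true.
  15. (¬x9 ∨ x1) — x1 is true.
  16. (¬x9 ∨ ¬x7) — ¬x7 is true.
  17. (¬x2 ∨ ¬x7) — ¬x7 is true.
  18. (¬x8 ∨ x9) — x9 is true.
  19. (x9 ∨ ¬x3) — x9 is true.
  20. (¬x2 ∨ ¬x4) — ¬x4 is true.
  21. (¬x3 ∨ x5) — ¬x3 is true.
  22. (¬x8 ∨ x1) — x1 is true.

x1=1  x2=0  x3=0  x4=0  x5=0  x6=0  x7=0  x8=1  x9=1  x10=0  x11=1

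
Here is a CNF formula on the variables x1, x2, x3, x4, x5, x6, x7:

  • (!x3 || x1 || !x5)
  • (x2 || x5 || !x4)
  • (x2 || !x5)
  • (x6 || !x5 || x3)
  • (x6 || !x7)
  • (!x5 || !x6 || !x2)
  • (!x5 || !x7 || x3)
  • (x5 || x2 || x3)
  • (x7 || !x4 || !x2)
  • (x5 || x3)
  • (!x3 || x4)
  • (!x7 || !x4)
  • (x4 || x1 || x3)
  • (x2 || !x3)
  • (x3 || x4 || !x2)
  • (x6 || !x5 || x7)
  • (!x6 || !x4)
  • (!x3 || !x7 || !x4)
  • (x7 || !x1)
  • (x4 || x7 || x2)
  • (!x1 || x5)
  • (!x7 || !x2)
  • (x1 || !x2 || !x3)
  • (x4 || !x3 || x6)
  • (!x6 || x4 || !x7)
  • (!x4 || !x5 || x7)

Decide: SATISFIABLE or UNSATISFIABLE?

UNSATISFIABLE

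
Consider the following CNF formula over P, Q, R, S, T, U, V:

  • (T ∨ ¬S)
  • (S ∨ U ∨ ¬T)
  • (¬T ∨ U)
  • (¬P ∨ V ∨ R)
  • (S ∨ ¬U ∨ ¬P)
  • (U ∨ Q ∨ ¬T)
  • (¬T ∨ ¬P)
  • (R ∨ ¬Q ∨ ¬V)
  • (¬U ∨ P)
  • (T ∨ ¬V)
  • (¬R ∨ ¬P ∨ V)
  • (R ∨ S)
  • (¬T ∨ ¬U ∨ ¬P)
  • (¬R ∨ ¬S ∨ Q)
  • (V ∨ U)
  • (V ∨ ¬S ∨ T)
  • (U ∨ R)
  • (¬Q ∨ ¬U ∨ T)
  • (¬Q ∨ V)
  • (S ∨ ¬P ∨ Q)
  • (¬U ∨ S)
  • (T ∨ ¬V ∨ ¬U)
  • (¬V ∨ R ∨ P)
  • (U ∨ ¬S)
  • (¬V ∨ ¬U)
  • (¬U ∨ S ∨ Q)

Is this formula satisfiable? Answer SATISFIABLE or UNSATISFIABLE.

UNSATISFIABLE

U = True:
  propagation gives P=True, S=True, T=True; an empty clause results — contradiction.
U = False:
  propagation gives T=False, S=False, V=False; an empty clause results — contradiction.
Every branch closes, so no satisfying assignment exists.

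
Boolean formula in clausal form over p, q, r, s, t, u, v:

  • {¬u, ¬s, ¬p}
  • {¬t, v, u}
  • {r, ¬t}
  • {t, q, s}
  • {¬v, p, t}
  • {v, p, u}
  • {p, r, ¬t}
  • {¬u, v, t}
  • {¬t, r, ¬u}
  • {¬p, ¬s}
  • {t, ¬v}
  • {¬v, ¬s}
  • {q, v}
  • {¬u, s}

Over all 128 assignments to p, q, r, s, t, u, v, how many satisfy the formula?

7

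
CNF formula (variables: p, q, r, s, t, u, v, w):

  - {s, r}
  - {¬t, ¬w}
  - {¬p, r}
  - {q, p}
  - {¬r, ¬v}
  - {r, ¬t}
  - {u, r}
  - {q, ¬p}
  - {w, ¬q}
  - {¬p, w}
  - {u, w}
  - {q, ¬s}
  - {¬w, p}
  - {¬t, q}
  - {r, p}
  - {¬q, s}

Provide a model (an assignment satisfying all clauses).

Pure literal: t appears only negated; assign t = False.
v occurs only negated in the remaining clauses — set v = False.
Branch on p: take p = True.
  then r is forced to True.
  then q is forced to True.
  then w is forced to True.
  then s is forced to True.
u is now unconstrained; take u = False.

p = 1  q = 1  r = 1  s = 1  t = 0  u = 0  v = 0  w = 1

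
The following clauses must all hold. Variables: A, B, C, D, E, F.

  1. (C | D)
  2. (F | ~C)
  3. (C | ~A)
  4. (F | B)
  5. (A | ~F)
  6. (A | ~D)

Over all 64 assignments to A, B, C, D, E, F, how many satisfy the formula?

8

The models are:
  A=T B=F C=T D=F E=F F=T
  A=T B=F C=T D=F E=T F=T
  A=T B=F C=T D=T E=F F=T
  A=T B=F C=T D=T E=T F=T
  A=T B=T C=T D=F E=F F=T
  A=T B=T C=T D=F E=T F=T
  A=T B=T C=T D=T E=F F=T
  A=T B=T C=T D=T E=T F=T
That's 8 in total.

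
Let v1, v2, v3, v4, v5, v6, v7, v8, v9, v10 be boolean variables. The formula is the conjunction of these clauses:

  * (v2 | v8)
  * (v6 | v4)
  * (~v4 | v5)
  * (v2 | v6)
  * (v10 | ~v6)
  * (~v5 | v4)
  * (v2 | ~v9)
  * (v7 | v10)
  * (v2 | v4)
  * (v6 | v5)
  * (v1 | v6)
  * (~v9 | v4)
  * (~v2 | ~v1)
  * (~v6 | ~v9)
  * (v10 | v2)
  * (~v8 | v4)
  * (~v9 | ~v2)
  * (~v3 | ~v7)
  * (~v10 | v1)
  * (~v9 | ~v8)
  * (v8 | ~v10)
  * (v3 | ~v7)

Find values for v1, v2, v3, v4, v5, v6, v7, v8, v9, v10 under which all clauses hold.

v1 = 1, v2 = 0, v3 = 1, v4 = 1, v5 = 1, v6 = 1, v7 = 0, v8 = 1, v9 = 0, v10 = 1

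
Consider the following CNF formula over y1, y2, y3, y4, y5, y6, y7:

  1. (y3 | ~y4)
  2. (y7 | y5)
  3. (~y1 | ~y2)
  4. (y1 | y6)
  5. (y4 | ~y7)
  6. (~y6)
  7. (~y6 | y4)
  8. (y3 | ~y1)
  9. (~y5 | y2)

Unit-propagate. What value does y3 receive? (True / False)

True

(~y6) stands alone — y6 = False.
In (y1 | y6), y6 is now false; y1 must hold, so y1 = True.
From (~y2 | ~y1) and y1 = True: y2 = False.
In (~y1 | y3), ~y1 is now false; y3 must hold, so y3 = True.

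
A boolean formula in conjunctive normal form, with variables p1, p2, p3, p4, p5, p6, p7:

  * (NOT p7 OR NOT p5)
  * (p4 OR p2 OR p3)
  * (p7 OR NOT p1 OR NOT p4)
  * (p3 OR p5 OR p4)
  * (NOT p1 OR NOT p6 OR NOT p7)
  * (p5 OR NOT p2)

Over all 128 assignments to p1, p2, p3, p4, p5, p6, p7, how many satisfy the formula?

Case analysis on p4 and p5:
  p4=T, p5=T: forces p1=F; p7=F; p2, p3, p6 free → 2^3 = 8.
  p4=T, p5=F: p3 free; 5 ways for (p1,p2,p6,p7) × 2^1 = 10.
  p4=F, p5=T: p1, p6 free; 3 ways for (p2,p3,p7) × 2^2 = 12.
  p4=F, p5=F: 7 of the 32 assignments to (p1,p2,p3,p6,p7) work.
Total: 8 + 10 + 12 + 7 = 37.

37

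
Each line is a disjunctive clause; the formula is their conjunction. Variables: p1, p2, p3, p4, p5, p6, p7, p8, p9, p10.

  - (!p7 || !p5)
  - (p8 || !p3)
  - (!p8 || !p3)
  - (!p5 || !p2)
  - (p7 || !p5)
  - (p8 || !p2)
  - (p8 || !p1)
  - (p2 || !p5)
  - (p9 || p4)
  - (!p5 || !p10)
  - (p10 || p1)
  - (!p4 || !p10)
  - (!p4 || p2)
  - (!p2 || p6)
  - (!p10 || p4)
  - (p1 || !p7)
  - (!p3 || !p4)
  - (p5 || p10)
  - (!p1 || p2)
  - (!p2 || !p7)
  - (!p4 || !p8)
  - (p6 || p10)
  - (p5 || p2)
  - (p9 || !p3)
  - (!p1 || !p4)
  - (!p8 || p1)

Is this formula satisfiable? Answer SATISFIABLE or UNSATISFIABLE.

p2 = True:
  propagation gives p5=False, p8=True, p3=False, p6=True; an empty clause results — contradiction.
p2 = False:
  propagation gives p5=False; an empty clause results — contradiction.
Every branch closes, so no satisfying assignment exists.

UNSATISFIABLE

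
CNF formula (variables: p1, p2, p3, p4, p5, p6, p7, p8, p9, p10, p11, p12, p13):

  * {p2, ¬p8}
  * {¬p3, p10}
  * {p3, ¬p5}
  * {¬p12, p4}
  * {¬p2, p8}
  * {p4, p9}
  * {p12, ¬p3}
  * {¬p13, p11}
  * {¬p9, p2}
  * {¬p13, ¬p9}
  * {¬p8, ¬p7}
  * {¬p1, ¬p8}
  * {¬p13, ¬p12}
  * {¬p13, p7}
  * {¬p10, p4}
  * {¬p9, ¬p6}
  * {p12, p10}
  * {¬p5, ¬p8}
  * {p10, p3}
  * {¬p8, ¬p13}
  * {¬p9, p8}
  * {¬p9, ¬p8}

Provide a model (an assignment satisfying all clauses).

Pure literal: p4 appears only positively; assign p4 = True.
p5 occurs only negated in the remaining clauses — set p5 = False.
Set p1 = True and propagate.
  then p8 is forced to False.
  then p2 is forced to False.
  then p9 is forced to False.
For the remaining variables, p3 = False, p6 = False, p7 = False, p10 = True, p11 = False, p12 = False, p13 = False works.
Check each clause:
  1. {¬p8, p2} — ¬p8 is true.
  2. {¬p3, p10} — p10 is true.
  3. {p3, ¬p5} — ¬p5 is true.
  4. {p4, ¬p12} — ¬p12 is true.
  5. {p8, ¬p2} — ¬p2 is true.
  6. {p9, p4} — p4 is true.
  7. {p12, ¬p3} — ¬p3 is true.
  8. {¬p13, p11} — ¬p13 is true.
  9. {¬p9, p2} — ¬p9 is true.
  10. {¬p9, ¬p13} — ¬p13 is true.
  11. {¬p7, ¬p8} — ¬p8 is true.
  12. {¬p8, ¬p1} — ¬p8 is true.
  13. {¬p13, ¬p12} — ¬p13 is true.
  14. {p7, ¬p13} — ¬p13 is true.
  15. {¬p10, p4} — p4 is true.
  16. {¬p6, ¬p9} — ¬p6 is true.
  17. {p12, p10} — p10 is true.
  18. {¬p5, ¬p8} — ¬p8 is true.
  19. {p3, p10} — p10 is true.
  20. {¬p8, ¬p13} — ¬p8 is true.
  21. {p8, ¬p9} — ¬p9 is true.
  22. {¬p9, ¬p8} — ¬p8 is true.

p1=1, p2=0, p3=0, p4=1, p5=0, p6=0, p7=0, p8=0, p9=0, p10=1, p11=0, p12=0, p13=0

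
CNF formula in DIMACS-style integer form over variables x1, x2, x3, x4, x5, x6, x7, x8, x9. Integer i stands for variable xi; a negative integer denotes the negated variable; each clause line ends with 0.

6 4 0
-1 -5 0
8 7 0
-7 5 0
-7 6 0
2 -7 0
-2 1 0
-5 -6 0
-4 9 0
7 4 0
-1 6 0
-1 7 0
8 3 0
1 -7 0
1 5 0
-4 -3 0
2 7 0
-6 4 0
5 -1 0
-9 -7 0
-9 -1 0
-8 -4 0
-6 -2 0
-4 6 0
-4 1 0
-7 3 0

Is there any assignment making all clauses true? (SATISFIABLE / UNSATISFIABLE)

UNSATISFIABLE

x7 = True:
  propagation gives x5=True, x1=False; an empty clause results — contradiction.
x7 = False:
  propagation gives x8=True, x4=True; an empty clause results — contradiction.
Every branch closes, so no satisfying assignment exists.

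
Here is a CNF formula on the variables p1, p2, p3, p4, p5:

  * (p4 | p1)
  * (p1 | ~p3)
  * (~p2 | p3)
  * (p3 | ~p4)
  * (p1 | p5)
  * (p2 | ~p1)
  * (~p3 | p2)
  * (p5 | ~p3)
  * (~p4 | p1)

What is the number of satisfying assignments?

2

Satisfying assignments:
  p1=T p2=T p3=T p4=F p5=T
  p1=T p2=T p3=T p4=T p5=T
That's 2 in total.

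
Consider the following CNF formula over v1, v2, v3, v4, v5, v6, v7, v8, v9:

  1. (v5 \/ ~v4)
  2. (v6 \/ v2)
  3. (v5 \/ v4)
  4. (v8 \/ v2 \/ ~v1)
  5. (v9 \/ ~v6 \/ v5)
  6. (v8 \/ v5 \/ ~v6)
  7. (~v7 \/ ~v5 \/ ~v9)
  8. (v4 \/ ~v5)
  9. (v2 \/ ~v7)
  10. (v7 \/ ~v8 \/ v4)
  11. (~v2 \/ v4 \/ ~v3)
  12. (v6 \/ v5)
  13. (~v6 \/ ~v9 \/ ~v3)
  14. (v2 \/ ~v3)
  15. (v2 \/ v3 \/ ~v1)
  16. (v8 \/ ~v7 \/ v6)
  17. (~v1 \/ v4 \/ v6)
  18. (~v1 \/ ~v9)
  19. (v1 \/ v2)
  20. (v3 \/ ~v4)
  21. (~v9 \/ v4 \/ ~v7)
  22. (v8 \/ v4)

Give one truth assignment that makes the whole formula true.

v1=F, v2=T, v3=T, v4=T, v5=T, v6=T, v7=T, v8=T, v9=F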